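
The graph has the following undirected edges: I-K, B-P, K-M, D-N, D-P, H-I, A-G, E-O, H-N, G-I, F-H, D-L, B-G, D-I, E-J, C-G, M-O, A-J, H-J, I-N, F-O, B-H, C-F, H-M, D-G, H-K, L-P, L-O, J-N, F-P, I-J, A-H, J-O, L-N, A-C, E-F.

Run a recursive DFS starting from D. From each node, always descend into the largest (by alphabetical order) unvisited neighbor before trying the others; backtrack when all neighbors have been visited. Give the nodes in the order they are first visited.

Visit D
D → P
P → L
L → O
O → M
M → K
K → I
I → N
N → J
J → H
H → F
F → E
F → C
C → G
G → B
G → A

D → P → L → O → M → K → I → N → J → H → F → E → C → G → B → A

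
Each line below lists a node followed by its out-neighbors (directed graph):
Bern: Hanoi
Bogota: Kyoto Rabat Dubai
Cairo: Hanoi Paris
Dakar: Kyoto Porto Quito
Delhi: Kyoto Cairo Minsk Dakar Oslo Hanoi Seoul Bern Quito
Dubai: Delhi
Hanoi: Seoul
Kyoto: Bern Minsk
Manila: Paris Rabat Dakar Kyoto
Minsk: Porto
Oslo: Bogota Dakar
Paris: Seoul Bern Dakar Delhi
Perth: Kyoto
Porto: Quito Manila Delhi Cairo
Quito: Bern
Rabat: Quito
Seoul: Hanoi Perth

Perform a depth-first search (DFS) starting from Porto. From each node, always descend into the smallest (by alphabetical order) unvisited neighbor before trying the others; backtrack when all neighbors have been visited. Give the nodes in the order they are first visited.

Porto -> Cairo -> Hanoi -> Seoul -> Perth -> Kyoto -> Bern -> Minsk -> Paris -> Dakar -> Quito -> Delhi -> Oslo -> Bogota -> Dubai -> Rabat -> Manila

Visit Porto
Porto → Cairo
Cairo → Hanoi
Hanoi → Seoul
Seoul → Perth
Perth → Kyoto
Kyoto → Bern
Kyoto → Minsk
Cairo → Paris
Paris → Dakar
Dakar → Quito
Paris → Delhi
Delhi → Oslo
Oslo → Bogota
Bogota → Dubai
Bogota → Rabat
Porto → Manila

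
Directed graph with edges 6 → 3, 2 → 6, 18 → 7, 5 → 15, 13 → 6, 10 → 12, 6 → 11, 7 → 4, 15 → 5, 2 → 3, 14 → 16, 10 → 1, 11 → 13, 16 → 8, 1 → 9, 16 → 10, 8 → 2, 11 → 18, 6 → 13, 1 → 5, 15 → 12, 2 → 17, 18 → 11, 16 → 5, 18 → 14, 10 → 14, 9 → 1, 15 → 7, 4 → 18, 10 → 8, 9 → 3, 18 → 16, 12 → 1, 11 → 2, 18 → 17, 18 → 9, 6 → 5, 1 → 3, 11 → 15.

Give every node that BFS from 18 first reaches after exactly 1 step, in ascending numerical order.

7, 9, 11, 14, 16, 17

Level 0: 18
Level 1: 7, 9, 11, 14, 16, 17
Level 2: 1, 2, 3, 4, 5, 8, 10, 13, 15
Level 3: 6, 12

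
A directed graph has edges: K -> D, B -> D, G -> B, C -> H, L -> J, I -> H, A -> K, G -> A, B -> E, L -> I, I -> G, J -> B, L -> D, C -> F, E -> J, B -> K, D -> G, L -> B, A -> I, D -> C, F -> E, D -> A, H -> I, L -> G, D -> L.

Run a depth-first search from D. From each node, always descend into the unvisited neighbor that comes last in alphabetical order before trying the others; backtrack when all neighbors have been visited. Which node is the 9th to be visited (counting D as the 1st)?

G

Visit D
D → L
L → J
J → B
B → K
B → E
L → I
I → H
I → G
G → A
D → C
C → F

Visit order: D, L, J, B, K, E, I, H, G, A, C, F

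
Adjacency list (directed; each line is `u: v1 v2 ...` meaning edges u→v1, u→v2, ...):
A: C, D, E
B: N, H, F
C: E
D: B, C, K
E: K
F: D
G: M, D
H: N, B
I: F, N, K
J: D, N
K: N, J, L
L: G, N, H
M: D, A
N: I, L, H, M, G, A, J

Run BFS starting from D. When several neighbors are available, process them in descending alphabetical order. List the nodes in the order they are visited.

Visit D; enqueue K, C, B → queue [K, C, B]
Visit K; enqueue N, L, J → queue [C, B, N, L, J]
Visit C; enqueue E → queue [B, N, L, J, E]
Visit B; enqueue H, F → queue [N, L, J, E, H, F]
Visit N; enqueue M, I, G, A → queue [L, J, E, H, F, M, I, G, A]
Visit L → queue [J, E, H, F, M, I, G, A]
Visit J → queue [E, H, F, M, I, G, A]
Visit E → queue [H, F, M, I, G, A]
Visit H → queue [F, M, I, G, A]
Visit F → queue [M, I, G, A]
Visit M → queue [I, G, A]
Visit I → queue [G, A]
Visit G → queue [A]
Visit A → queue []

D K C B N L J E H F M I G A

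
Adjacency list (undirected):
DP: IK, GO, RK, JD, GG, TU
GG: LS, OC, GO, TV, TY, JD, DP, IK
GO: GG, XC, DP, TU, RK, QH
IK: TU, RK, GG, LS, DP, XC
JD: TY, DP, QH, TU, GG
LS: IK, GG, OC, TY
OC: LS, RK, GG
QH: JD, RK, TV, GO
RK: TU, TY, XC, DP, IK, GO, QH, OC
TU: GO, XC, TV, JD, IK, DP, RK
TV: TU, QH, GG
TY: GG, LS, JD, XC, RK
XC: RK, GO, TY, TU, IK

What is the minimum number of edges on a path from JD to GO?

Level 0: JD
Level 1: DP, GG, QH, TU, TY
Level 2: GO, IK, LS, OC, RK, TV, XC
GO first appears at level 2.

2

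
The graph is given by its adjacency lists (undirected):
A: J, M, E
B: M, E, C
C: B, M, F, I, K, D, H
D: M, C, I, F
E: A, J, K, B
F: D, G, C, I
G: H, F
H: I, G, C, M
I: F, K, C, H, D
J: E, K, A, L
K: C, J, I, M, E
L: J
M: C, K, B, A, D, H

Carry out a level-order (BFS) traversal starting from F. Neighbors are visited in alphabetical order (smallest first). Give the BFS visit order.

F -> C -> D -> G -> I -> B -> H -> K -> M -> E -> J -> A -> L

Visit F; enqueue C, D, G, I → queue [C, D, G, I]
Visit C; enqueue B, H, K, M → queue [D, G, I, B, H, K, M]
Visit D → queue [G, I, B, H, K, M]
Visit G → queue [I, B, H, K, M]
Visit I → queue [B, H, K, M]
Visit B; enqueue E → queue [H, K, M, E]
Visit H → queue [K, M, E]
Visit K; enqueue J → queue [M, E, J]
Visit M; enqueue A → queue [E, J, A]
Visit E → queue [J, A]
Visit J; enqueue L → queue [A, L]
Visit A → queue [L]
Visit L → queue []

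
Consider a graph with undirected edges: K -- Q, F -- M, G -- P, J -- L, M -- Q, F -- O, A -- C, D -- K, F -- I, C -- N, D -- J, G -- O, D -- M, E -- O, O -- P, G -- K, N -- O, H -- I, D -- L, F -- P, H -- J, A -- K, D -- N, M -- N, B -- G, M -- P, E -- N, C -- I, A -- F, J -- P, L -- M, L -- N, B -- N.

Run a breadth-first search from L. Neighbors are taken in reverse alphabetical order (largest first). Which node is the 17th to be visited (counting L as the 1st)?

Visit L; enqueue N, M, J, D → queue [N, M, J, D]
Visit N; enqueue O, E, C, B → queue [M, J, D, O, E, C, B]
Visit M; enqueue Q, P, F → queue [J, D, O, E, C, B, Q, P, F]
Visit J; enqueue H → queue [D, O, E, C, B, Q, P, F, H]
Visit D; enqueue K → queue [O, E, C, B, Q, P, F, H, K]
Visit O; enqueue G → queue [E, C, B, Q, P, F, H, K, G]
Visit E → queue [C, B, Q, P, F, H, K, G]
Visit C; enqueue I, A → queue [B, Q, P, F, H, K, G, I, A]
Visit B → queue [Q, P, F, H, K, G, I, A]
Visit Q → queue [P, F, H, K, G, I, A]
Visit P → queue [F, H, K, G, I, A]
Visit F → queue [H, K, G, I, A]
Visit H → queue [K, G, I, A]
Visit K → queue [G, I, A]
Visit G → queue [I, A]
Visit I → queue [A]
Visit A → queue []

Visit order: L, N, M, J, D, O, E, C, B, Q, P, F, H, K, G, I, A

A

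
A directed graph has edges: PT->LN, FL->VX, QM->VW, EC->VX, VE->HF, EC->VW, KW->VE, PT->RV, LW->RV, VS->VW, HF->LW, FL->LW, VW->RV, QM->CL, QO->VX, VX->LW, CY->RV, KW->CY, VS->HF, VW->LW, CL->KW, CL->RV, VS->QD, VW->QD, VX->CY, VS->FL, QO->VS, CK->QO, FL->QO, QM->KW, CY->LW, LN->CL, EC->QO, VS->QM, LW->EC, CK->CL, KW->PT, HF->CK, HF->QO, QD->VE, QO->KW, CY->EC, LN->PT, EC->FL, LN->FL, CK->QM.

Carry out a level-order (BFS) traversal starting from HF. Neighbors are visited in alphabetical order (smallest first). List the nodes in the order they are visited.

Visit HF; enqueue CK, LW, QO → queue [CK, LW, QO]
Visit CK; enqueue CL, QM → queue [LW, QO, CL, QM]
Visit LW; enqueue EC, RV → queue [QO, CL, QM, EC, RV]
Visit QO; enqueue KW, VS, VX → queue [CL, QM, EC, RV, KW, VS, VX]
Visit CL → queue [QM, EC, RV, KW, VS, VX]
Visit QM; enqueue VW → queue [EC, RV, KW, VS, VX, VW]
Visit EC; enqueue FL → queue [RV, KW, VS, VX, VW, FL]
Visit RV → queue [KW, VS, VX, VW, FL]
Visit KW; enqueue CY, PT, VE → queue [VS, VX, VW, FL, CY, PT, VE]
Visit VS; enqueue QD → queue [VX, VW, FL, CY, PT, VE, QD]
Visit VX → queue [VW, FL, CY, PT, VE, QD]
Visit VW → queue [FL, CY, PT, VE, QD]
Visit FL → queue [CY, PT, VE, QD]
Visit CY → queue [PT, VE, QD]
Visit PT; enqueue LN → queue [VE, QD, LN]
Visit VE → queue [QD, LN]
Visit QD → queue [LN]
Visit LN → queue []

HF, CK, LW, QO, CL, QM, EC, RV, KW, VS, VX, VW, FL, CY, PT, VE, QD, LN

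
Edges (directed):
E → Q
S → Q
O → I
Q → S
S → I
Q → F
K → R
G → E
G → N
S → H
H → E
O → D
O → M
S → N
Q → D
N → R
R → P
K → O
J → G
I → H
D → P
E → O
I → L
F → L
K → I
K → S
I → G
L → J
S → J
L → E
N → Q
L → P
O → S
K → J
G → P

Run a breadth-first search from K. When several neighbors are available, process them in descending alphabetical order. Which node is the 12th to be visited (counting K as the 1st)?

Visit K; enqueue S, R, O, J, I → queue [S, R, O, J, I]
Visit S; enqueue Q, N, H → queue [R, O, J, I, Q, N, H]
Visit R; enqueue P → queue [O, J, I, Q, N, H, P]
Visit O; enqueue M, D → queue [J, I, Q, N, H, P, M, D]
Visit J; enqueue G → queue [I, Q, N, H, P, M, D, G]
Visit I; enqueue L → queue [Q, N, H, P, M, D, G, L]
Visit Q; enqueue F → queue [N, H, P, M, D, G, L, F]
Visit N → queue [H, P, M, D, G, L, F]
Visit H; enqueue E → queue [P, M, D, G, L, F, E]
Visit P → queue [M, D, G, L, F, E]
Visit M → queue [D, G, L, F, E]
Visit D → queue [G, L, F, E]
Visit G → queue [L, F, E]
Visit L → queue [F, E]
Visit F → queue [E]
Visit E → queue []

Visit order: K, S, R, O, J, I, Q, N, H, P, M, D, G, L, F, E

D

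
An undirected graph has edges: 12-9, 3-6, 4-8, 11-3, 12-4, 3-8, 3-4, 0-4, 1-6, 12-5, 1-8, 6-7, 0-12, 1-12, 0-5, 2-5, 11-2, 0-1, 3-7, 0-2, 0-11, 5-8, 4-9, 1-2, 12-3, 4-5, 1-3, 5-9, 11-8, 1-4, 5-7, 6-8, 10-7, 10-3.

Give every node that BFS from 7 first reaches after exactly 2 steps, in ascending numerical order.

Level 0: 7
Level 1: 3, 5, 6, 10
Level 2: 0, 1, 2, 4, 8, 9, 11, 12

0, 1, 2, 4, 8, 9, 11, 12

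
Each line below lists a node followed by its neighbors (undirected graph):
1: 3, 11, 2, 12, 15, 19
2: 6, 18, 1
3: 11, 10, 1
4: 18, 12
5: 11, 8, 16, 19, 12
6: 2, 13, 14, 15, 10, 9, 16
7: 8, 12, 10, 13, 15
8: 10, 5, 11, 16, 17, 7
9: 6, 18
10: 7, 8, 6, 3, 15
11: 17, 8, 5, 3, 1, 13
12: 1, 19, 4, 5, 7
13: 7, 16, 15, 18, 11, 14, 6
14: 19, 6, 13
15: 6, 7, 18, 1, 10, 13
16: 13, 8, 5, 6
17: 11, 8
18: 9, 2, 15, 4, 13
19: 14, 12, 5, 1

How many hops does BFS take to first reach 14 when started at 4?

3

Level 0: 4
Level 1: 12, 18
Level 2: 1, 2, 5, 7, 9, 13, 15, 19
Level 3: 3, 6, 8, 10, 11, 14, 16
Level 4: 17
14 first appears at level 3.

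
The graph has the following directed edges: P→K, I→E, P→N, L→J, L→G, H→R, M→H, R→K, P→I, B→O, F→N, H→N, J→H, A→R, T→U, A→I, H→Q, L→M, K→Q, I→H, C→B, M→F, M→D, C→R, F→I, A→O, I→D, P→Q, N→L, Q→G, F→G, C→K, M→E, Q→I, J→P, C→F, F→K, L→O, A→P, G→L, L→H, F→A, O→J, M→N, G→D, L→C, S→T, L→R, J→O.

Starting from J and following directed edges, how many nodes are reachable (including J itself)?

18

BFS from J visits: J, P, O, H, Q, N, K, I, R, G, L, E, D, M, C, F, B, A
Reachable nodes: 18 of 21 total.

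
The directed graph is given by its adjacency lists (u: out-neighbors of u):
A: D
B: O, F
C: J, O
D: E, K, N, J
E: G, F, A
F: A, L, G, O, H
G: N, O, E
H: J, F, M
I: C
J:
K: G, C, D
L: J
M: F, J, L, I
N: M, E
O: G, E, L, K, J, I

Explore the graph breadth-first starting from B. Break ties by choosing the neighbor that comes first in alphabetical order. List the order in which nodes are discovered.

B F O A G H L E I J K D N M C

Visit B; enqueue F, O → queue [F, O]
Visit F; enqueue A, G, H, L → queue [O, A, G, H, L]
Visit O; enqueue E, I, J, K → queue [A, G, H, L, E, I, J, K]
Visit A; enqueue D → queue [G, H, L, E, I, J, K, D]
Visit G; enqueue N → queue [H, L, E, I, J, K, D, N]
Visit H; enqueue M → queue [L, E, I, J, K, D, N, M]
Visit L → queue [E, I, J, K, D, N, M]
Visit E → queue [I, J, K, D, N, M]
Visit I; enqueue C → queue [J, K, D, N, M, C]
Visit J → queue [K, D, N, M, C]
Visit K → queue [D, N, M, C]
Visit D → queue [N, M, C]
Visit N → queue [M, C]
Visit M → queue [C]
Visit C → queue []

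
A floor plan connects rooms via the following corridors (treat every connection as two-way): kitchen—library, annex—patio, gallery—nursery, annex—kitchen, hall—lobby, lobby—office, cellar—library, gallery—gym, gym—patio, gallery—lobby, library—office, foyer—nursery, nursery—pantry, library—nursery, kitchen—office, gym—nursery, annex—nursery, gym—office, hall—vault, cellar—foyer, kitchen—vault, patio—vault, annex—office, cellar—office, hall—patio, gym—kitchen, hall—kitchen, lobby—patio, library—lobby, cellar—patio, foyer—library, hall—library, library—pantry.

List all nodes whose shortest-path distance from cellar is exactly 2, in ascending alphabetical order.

annex, gym, hall, kitchen, lobby, nursery, pantry, vault

Level 0: cellar
Level 1: foyer, library, office, patio
Level 2: annex, gym, hall, kitchen, lobby, nursery, pantry, vault
Level 3: gallery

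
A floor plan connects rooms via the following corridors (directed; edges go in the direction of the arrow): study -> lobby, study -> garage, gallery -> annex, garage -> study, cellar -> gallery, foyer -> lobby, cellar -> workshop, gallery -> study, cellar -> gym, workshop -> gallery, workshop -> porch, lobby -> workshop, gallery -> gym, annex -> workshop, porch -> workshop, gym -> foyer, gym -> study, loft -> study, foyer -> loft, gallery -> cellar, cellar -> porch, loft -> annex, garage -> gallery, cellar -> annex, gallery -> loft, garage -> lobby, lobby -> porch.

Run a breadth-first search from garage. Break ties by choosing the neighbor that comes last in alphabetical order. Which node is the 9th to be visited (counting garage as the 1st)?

cellar

Visit garage; enqueue study, lobby, gallery → queue [study, lobby, gallery]
Visit study → queue [lobby, gallery]
Visit lobby; enqueue workshop, porch → queue [gallery, workshop, porch]
Visit gallery; enqueue loft, gym, cellar, annex → queue [workshop, porch, loft, gym, cellar, annex]
Visit workshop → queue [porch, loft, gym, cellar, annex]
Visit porch → queue [loft, gym, cellar, annex]
Visit loft → queue [gym, cellar, annex]
Visit gym; enqueue foyer → queue [cellar, annex, foyer]
Visit cellar → queue [annex, foyer]
Visit annex → queue [foyer]
Visit foyer → queue []

Visit order: garage, study, lobby, gallery, workshop, porch, loft, gym, cellar, annex, foyer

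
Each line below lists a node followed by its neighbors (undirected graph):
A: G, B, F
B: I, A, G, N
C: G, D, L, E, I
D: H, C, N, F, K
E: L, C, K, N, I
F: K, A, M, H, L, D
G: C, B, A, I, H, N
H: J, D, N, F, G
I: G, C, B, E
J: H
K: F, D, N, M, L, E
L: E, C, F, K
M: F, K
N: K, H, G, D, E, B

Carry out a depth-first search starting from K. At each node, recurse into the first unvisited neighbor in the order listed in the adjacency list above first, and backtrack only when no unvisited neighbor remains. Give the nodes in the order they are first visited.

K -> F -> A -> G -> C -> D -> H -> J -> N -> E -> L -> I -> B -> M

Visit K
K → F
F → A
A → G
G → C
C → D
D → H
H → J
H → N
N → E
E → L
E → I
I → B
F → M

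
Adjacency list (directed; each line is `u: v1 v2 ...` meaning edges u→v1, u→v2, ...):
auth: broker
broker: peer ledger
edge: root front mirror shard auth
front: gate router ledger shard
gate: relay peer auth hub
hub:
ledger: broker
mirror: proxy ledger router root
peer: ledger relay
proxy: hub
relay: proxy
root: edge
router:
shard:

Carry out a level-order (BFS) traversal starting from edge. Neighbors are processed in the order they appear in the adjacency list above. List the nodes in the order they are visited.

edge, root, front, mirror, shard, auth, gate, router, ledger, proxy, broker, relay, peer, hub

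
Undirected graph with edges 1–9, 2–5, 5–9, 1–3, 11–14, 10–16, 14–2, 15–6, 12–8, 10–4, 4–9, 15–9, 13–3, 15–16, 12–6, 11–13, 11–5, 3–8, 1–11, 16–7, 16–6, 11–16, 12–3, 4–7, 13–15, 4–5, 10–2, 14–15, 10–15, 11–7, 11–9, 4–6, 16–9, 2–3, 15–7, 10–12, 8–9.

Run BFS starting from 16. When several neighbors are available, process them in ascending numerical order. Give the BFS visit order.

Visit 16; enqueue 6, 7, 9, 10, 11, 15 → queue [6, 7, 9, 10, 11, 15]
Visit 6; enqueue 4, 12 → queue [7, 9, 10, 11, 15, 4, 12]
Visit 7 → queue [9, 10, 11, 15, 4, 12]
Visit 9; enqueue 1, 5, 8 → queue [10, 11, 15, 4, 12, 1, 5, 8]
Visit 10; enqueue 2 → queue [11, 15, 4, 12, 1, 5, 8, 2]
Visit 11; enqueue 13, 14 → queue [15, 4, 12, 1, 5, 8, 2, 13, 14]
Visit 15 → queue [4, 12, 1, 5, 8, 2, 13, 14]
Visit 4 → queue [12, 1, 5, 8, 2, 13, 14]
Visit 12; enqueue 3 → queue [1, 5, 8, 2, 13, 14, 3]
Visit 1 → queue [5, 8, 2, 13, 14, 3]
Visit 5 → queue [8, 2, 13, 14, 3]
Visit 8 → queue [2, 13, 14, 3]
Visit 2 → queue [13, 14, 3]
Visit 13 → queue [14, 3]
Visit 14 → queue [3]
Visit 3 → queue []

16 6 7 9 10 11 15 4 12 1 5 8 2 13 14 3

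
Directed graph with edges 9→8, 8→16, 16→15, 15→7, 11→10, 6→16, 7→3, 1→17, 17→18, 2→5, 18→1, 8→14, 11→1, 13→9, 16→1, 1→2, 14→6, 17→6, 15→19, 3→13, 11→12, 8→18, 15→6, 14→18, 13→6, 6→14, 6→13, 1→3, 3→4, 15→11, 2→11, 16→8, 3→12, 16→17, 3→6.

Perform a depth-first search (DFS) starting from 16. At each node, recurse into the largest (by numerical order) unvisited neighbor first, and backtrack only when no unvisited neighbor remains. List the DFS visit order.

16, 17, 18, 1, 3, 13, 9, 8, 14, 6, 12, 4, 2, 11, 10, 5, 15, 19, 7

Visit 16
16 → 17
17 → 18
18 → 1
1 → 3
3 → 13
13 → 9
9 → 8
8 → 14
14 → 6
3 → 12
3 → 4
1 → 2
2 → 11
11 → 10
2 → 5
16 → 15
15 → 19
15 → 7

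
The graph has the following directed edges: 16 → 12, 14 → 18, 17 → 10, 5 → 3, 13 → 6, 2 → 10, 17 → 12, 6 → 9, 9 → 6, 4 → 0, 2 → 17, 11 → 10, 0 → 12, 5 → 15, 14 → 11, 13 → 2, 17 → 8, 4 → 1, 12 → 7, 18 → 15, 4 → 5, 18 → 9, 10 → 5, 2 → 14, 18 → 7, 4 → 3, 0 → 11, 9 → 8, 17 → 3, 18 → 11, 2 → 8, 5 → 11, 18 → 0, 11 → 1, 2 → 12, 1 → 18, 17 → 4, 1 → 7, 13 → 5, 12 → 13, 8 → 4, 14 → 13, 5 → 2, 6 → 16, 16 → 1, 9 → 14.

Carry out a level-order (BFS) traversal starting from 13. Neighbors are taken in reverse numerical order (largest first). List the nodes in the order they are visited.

Visit 13; enqueue 6, 5, 2 → queue [6, 5, 2]
Visit 6; enqueue 16, 9 → queue [5, 2, 16, 9]
Visit 5; enqueue 15, 11, 3 → queue [2, 16, 9, 15, 11, 3]
Visit 2; enqueue 17, 14, 12, 10, 8 → queue [16, 9, 15, 11, 3, 17, 14, 12, 10, 8]
Visit 16; enqueue 1 → queue [9, 15, 11, 3, 17, 14, 12, 10, 8, 1]
Visit 9 → queue [15, 11, 3, 17, 14, 12, 10, 8, 1]
Visit 15 → queue [11, 3, 17, 14, 12, 10, 8, 1]
Visit 11 → queue [3, 17, 14, 12, 10, 8, 1]
Visit 3 → queue [17, 14, 12, 10, 8, 1]
Visit 17; enqueue 4 → queue [14, 12, 10, 8, 1, 4]
Visit 14; enqueue 18 → queue [12, 10, 8, 1, 4, 18]
Visit 12; enqueue 7 → queue [10, 8, 1, 4, 18, 7]
Visit 10 → queue [8, 1, 4, 18, 7]
Visit 8 → queue [1, 4, 18, 7]
Visit 1 → queue [4, 18, 7]
Visit 4; enqueue 0 → queue [18, 7, 0]
Visit 18 → queue [7, 0]
Visit 7 → queue [0]
Visit 0 → queue []

13 6 5 2 16 9 15 11 3 17 14 12 10 8 1 4 18 7 0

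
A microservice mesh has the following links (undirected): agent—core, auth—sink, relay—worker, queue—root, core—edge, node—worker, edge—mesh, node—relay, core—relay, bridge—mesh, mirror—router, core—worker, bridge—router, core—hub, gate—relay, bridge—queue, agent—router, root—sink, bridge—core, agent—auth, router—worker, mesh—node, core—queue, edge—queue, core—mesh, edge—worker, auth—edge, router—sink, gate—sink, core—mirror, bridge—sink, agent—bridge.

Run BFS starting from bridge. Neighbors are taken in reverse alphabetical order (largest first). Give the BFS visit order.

Visit bridge; enqueue sink, router, queue, mesh, core, agent → queue [sink, router, queue, mesh, core, agent]
Visit sink; enqueue root, gate, auth → queue [router, queue, mesh, core, agent, root, gate, auth]
Visit router; enqueue worker, mirror → queue [queue, mesh, core, agent, root, gate, auth, worker, mirror]
Visit queue; enqueue edge → queue [mesh, core, agent, root, gate, auth, worker, mirror, edge]
Visit mesh; enqueue node → queue [core, agent, root, gate, auth, worker, mirror, edge, node]
Visit core; enqueue relay, hub → queue [agent, root, gate, auth, worker, mirror, edge, node, relay, hub]
Visit agent → queue [root, gate, auth, worker, mirror, edge, node, relay, hub]
Visit root → queue [gate, auth, worker, mirror, edge, node, relay, hub]
Visit gate → queue [auth, worker, mirror, edge, node, relay, hub]
Visit auth → queue [worker, mirror, edge, node, relay, hub]
Visit worker → queue [mirror, edge, node, relay, hub]
Visit mirror → queue [edge, node, relay, hub]
Visit edge → queue [node, relay, hub]
Visit node → queue [relay, hub]
Visit relay → queue [hub]
Visit hub → queue []

bridge sink router queue mesh core agent root gate auth worker mirror edge node relay hub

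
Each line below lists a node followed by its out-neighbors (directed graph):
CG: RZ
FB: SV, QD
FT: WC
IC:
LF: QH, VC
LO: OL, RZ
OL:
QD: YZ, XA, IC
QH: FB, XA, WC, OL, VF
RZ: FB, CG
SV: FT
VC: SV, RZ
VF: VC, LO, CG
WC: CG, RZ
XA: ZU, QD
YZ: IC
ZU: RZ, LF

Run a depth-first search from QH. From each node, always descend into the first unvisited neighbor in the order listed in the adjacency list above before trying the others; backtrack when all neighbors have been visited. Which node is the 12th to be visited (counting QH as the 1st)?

ZU

Visit QH
QH → FB
FB → SV
SV → FT
FT → WC
WC → CG
CG → RZ
FB → QD
QD → YZ
YZ → IC
QD → XA
XA → ZU
ZU → LF
LF → VC
QH → OL
QH → VF
VF → LO

Visit order: QH, FB, SV, FT, WC, CG, RZ, QD, YZ, IC, XA, ZU, LF, VC, OL, VF, LO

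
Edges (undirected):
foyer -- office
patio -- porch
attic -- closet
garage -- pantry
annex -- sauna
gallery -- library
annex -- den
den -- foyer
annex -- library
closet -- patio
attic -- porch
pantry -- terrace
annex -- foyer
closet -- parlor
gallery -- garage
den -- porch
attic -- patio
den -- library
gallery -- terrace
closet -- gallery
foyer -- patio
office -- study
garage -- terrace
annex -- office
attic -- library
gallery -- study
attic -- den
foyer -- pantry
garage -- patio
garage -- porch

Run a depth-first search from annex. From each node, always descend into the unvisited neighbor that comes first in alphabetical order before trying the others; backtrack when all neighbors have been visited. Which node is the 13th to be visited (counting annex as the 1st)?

terrace

Visit annex
annex → den
den → attic
attic → closet
closet → gallery
gallery → garage
garage → pantry
pantry → foyer
foyer → office
office → study
foyer → patio
patio → porch
pantry → terrace
gallery → library
closet → parlor
annex → sauna

Visit order: annex, den, attic, closet, gallery, garage, pantry, foyer, office, study, patio, porch, terrace, library, parlor, sauna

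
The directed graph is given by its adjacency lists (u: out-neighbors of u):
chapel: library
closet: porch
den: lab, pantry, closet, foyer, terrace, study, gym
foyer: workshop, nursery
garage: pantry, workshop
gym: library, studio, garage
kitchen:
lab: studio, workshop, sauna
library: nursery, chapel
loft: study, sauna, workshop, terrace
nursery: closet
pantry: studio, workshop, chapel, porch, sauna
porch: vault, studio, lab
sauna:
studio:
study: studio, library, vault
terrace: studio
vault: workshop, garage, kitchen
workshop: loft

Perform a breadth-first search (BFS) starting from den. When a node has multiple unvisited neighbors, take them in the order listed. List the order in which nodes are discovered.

Visit den; enqueue lab, pantry, closet, foyer, terrace, study, gym → queue [lab, pantry, closet, foyer, terrace, study, gym]
Visit lab; enqueue studio, workshop, sauna → queue [pantry, closet, foyer, terrace, study, gym, studio, workshop, sauna]
Visit pantry; enqueue chapel, porch → queue [closet, foyer, terrace, study, gym, studio, workshop, sauna, chapel, porch]
Visit closet → queue [foyer, terrace, study, gym, studio, workshop, sauna, chapel, porch]
Visit foyer; enqueue nursery → queue [terrace, study, gym, studio, workshop, sauna, chapel, porch, nursery]
Visit terrace → queue [study, gym, studio, workshop, sauna, chapel, porch, nursery]
Visit study; enqueue library, vault → queue [gym, studio, workshop, sauna, chapel, porch, nursery, library, vault]
Visit gym; enqueue garage → queue [studio, workshop, sauna, chapel, porch, nursery, library, vault, garage]
Visit studio → queue [workshop, sauna, chapel, porch, nursery, library, vault, garage]
Visit workshop; enqueue loft → queue [sauna, chapel, porch, nursery, library, vault, garage, loft]
Visit sauna → queue [chapel, porch, nursery, library, vault, garage, loft]
Visit chapel → queue [porch, nursery, library, vault, garage, loft]
Visit porch → queue [nursery, library, vault, garage, loft]
Visit nursery → queue [library, vault, garage, loft]
Visit library → queue [vault, garage, loft]
Visit vault; enqueue kitchen → queue [garage, loft, kitchen]
Visit garage → queue [loft, kitchen]
Visit loft → queue [kitchen]
Visit kitchen → queue []

den -> lab -> pantry -> closet -> foyer -> terrace -> study -> gym -> studio -> workshop -> sauna -> chapel -> porch -> nursery -> library -> vault -> garage -> loft -> kitchen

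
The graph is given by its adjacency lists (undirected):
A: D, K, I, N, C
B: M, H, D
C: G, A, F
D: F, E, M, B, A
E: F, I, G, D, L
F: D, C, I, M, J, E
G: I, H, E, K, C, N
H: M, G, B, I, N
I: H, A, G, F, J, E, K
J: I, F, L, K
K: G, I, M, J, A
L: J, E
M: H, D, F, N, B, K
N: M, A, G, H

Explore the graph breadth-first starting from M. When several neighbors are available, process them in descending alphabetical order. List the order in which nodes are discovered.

Visit M; enqueue N, K, H, F, D, B → queue [N, K, H, F, D, B]
Visit N; enqueue G, A → queue [K, H, F, D, B, G, A]
Visit K; enqueue J, I → queue [H, F, D, B, G, A, J, I]
Visit H → queue [F, D, B, G, A, J, I]
Visit F; enqueue E, C → queue [D, B, G, A, J, I, E, C]
Visit D → queue [B, G, A, J, I, E, C]
Visit B → queue [G, A, J, I, E, C]
Visit G → queue [A, J, I, E, C]
Visit A → queue [J, I, E, C]
Visit J; enqueue L → queue [I, E, C, L]
Visit I → queue [E, C, L]
Visit E → queue [C, L]
Visit C → queue [L]
Visit L → queue []

M N K H F D B G A J I E C L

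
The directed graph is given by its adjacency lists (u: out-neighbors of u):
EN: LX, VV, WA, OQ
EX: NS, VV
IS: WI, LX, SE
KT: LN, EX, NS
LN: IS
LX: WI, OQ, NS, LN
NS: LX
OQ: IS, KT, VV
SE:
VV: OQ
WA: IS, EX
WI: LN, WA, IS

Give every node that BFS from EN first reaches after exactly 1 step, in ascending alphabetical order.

LX, OQ, VV, WA

Level 0: EN
Level 1: LX, OQ, VV, WA
Level 2: EX, IS, KT, LN, NS, WI
Level 3: SE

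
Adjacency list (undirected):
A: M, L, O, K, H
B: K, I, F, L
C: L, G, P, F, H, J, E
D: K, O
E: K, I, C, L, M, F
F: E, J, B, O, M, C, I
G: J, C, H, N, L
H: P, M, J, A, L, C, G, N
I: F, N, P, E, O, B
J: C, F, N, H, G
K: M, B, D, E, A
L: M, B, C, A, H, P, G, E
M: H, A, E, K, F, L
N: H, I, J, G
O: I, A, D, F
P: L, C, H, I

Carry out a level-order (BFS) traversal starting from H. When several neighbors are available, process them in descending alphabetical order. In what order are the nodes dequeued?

H → P → N → M → L → J → G → C → A → I → K → F → E → B → O → D

Visit H; enqueue P, N, M, L, J, G, C, A → queue [P, N, M, L, J, G, C, A]
Visit P; enqueue I → queue [N, M, L, J, G, C, A, I]
Visit N → queue [M, L, J, G, C, A, I]
Visit M; enqueue K, F, E → queue [L, J, G, C, A, I, K, F, E]
Visit L; enqueue B → queue [J, G, C, A, I, K, F, E, B]
Visit J → queue [G, C, A, I, K, F, E, B]
Visit G → queue [C, A, I, K, F, E, B]
Visit C → queue [A, I, K, F, E, B]
Visit A; enqueue O → queue [I, K, F, E, B, O]
Visit I → queue [K, F, E, B, O]
Visit K; enqueue D → queue [F, E, B, O, D]
Visit F → queue [E, B, O, D]
Visit E → queue [B, O, D]
Visit B → queue [O, D]
Visit O → queue [D]
Visit D → queue []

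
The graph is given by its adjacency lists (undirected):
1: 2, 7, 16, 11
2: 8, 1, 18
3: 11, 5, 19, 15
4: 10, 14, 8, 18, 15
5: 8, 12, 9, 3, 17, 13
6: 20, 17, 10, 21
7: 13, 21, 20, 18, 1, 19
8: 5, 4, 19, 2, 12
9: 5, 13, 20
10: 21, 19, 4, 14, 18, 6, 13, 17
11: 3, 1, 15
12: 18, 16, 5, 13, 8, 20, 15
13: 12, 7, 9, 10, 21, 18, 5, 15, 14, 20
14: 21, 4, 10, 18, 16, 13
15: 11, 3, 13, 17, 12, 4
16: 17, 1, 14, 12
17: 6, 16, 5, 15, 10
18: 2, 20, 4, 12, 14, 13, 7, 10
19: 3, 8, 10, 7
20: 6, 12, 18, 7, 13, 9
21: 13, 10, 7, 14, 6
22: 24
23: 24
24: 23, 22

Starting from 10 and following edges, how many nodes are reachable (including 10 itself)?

21

BFS from 10 visits: 10, 21, 19, 4, 14, 18, 6, 13, 17, 7, 3, 8, 15, 16, 2, 20, 12, 9, 5, 1, 11
Reachable nodes: 21 of 24 total.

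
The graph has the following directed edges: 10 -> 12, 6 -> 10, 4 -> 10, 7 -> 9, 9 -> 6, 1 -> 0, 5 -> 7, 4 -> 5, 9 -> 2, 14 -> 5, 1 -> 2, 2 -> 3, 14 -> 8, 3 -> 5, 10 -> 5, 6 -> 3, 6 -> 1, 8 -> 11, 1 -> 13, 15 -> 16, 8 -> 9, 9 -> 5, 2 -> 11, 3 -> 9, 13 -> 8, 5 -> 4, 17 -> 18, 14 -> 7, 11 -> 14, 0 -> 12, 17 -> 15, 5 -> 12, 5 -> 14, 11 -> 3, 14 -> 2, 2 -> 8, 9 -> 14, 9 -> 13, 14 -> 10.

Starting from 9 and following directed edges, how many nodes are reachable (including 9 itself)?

15

BFS from 9 visits: 9, 14, 13, 6, 5, 2, 10, 8, 7, 3, 1, 12, 4, 11, 0
Reachable nodes: 15 of 19 total.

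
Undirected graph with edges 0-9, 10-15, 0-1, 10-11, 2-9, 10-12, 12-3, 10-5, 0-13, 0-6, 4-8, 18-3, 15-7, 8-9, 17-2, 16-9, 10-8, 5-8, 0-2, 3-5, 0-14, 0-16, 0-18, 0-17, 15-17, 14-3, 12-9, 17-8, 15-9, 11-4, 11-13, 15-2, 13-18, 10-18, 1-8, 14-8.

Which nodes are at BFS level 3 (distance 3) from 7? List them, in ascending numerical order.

Level 0: 7
Level 1: 15
Level 2: 2, 9, 10, 17
Level 3: 0, 5, 8, 11, 12, 16, 18
Level 4: 1, 3, 4, 6, 13, 14

0, 5, 8, 11, 12, 16, 18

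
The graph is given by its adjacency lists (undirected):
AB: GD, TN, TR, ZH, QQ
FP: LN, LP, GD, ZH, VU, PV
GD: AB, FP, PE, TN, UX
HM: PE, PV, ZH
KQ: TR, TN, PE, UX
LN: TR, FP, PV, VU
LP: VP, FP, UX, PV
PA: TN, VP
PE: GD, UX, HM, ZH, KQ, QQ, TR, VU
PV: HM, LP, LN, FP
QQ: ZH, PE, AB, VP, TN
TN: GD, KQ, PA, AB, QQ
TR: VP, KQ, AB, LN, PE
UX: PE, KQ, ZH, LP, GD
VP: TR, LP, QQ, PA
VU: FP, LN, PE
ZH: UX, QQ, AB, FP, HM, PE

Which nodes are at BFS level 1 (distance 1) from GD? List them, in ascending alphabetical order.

AB, FP, PE, TN, UX

Level 0: GD
Level 1: AB, FP, PE, TN, UX
Level 2: HM, KQ, LN, LP, PA, PV, QQ, TR, VU, ZH
Level 3: VP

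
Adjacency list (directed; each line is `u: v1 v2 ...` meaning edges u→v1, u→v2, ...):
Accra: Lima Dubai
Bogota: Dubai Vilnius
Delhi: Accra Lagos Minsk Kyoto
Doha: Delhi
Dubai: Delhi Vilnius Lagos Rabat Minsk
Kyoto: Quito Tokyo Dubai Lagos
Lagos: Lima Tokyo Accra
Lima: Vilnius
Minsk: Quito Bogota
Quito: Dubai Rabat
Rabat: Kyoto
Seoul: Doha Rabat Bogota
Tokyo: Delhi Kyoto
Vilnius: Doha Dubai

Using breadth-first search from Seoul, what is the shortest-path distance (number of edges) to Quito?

3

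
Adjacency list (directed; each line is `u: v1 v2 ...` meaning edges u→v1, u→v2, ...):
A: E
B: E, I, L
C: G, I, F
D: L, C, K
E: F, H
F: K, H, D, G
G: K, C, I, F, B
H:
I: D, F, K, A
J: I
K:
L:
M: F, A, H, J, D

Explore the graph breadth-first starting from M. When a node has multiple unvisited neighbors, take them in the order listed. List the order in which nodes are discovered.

Visit M; enqueue F, A, H, J, D → queue [F, A, H, J, D]
Visit F; enqueue K, G → queue [A, H, J, D, K, G]
Visit A; enqueue E → queue [H, J, D, K, G, E]
Visit H → queue [J, D, K, G, E]
Visit J; enqueue I → queue [D, K, G, E, I]
Visit D; enqueue L, C → queue [K, G, E, I, L, C]
Visit K → queue [G, E, I, L, C]
Visit G; enqueue B → queue [E, I, L, C, B]
Visit E → queue [I, L, C, B]
Visit I → queue [L, C, B]
Visit L → queue [C, B]
Visit C → queue [B]
Visit B → queue []

M → F → A → H → J → D → K → G → E → I → L → C → B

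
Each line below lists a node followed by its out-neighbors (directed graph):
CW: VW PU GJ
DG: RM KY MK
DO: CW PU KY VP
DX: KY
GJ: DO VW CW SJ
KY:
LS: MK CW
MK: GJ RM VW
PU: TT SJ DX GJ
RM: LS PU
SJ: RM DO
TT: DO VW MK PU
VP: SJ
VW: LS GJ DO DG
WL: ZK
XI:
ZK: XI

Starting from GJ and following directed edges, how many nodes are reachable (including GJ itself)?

BFS from GJ visits: GJ, DO, VW, CW, SJ, PU, KY, VP, LS, DG, RM, TT, DX, MK
Reachable nodes: 14 of 17 total.

14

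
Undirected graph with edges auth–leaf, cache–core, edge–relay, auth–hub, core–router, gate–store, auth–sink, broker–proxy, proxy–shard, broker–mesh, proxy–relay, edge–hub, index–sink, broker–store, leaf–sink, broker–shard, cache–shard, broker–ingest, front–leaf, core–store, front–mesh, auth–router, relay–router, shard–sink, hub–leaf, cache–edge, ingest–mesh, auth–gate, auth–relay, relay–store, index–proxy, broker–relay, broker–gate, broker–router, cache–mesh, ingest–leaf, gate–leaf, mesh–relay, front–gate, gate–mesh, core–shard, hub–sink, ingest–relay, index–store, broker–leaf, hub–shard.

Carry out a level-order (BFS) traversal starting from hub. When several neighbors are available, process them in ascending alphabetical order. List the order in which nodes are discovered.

Visit hub; enqueue auth, edge, leaf, shard, sink → queue [auth, edge, leaf, shard, sink]
Visit auth; enqueue gate, relay, router → queue [edge, leaf, shard, sink, gate, relay, router]
Visit edge; enqueue cache → queue [leaf, shard, sink, gate, relay, router, cache]
Visit leaf; enqueue broker, front, ingest → queue [shard, sink, gate, relay, router, cache, broker, front, ingest]
Visit shard; enqueue core, proxy → queue [sink, gate, relay, router, cache, broker, front, ingest, core, proxy]
Visit sink; enqueue index → queue [gate, relay, router, cache, broker, front, ingest, core, proxy, index]
Visit gate; enqueue mesh, store → queue [relay, router, cache, broker, front, ingest, core, proxy, index, mesh, store]
Visit relay → queue [router, cache, broker, front, ingest, core, proxy, index, mesh, store]
Visit router → queue [cache, broker, front, ingest, core, proxy, index, mesh, store]
Visit cache → queue [broker, front, ingest, core, proxy, index, mesh, store]
Visit broker → queue [front, ingest, core, proxy, index, mesh, store]
Visit front → queue [ingest, core, proxy, index, mesh, store]
Visit ingest → queue [core, proxy, index, mesh, store]
Visit core → queue [proxy, index, mesh, store]
Visit proxy → queue [index, mesh, store]
Visit index → queue [mesh, store]
Visit mesh → queue [store]
Visit store → queue []

hub -> auth -> edge -> leaf -> shard -> sink -> gate -> relay -> router -> cache -> broker -> front -> ingest -> core -> proxy -> index -> mesh -> store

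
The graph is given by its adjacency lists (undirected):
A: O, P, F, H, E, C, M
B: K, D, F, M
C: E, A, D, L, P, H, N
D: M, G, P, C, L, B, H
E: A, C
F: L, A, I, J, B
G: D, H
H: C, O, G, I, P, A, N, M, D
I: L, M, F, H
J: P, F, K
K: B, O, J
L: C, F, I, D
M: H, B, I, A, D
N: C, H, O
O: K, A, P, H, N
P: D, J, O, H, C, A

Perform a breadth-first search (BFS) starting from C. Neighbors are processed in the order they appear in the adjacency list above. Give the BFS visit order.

C E A D L P H N O F M G B I J K

Visit C; enqueue E, A, D, L, P, H, N → queue [E, A, D, L, P, H, N]
Visit E → queue [A, D, L, P, H, N]
Visit A; enqueue O, F, M → queue [D, L, P, H, N, O, F, M]
Visit D; enqueue G, B → queue [L, P, H, N, O, F, M, G, B]
Visit L; enqueue I → queue [P, H, N, O, F, M, G, B, I]
Visit P; enqueue J → queue [H, N, O, F, M, G, B, I, J]
Visit H → queue [N, O, F, M, G, B, I, J]
Visit N → queue [O, F, M, G, B, I, J]
Visit O; enqueue K → queue [F, M, G, B, I, J, K]
Visit F → queue [M, G, B, I, J, K]
Visit M → queue [G, B, I, J, K]
Visit G → queue [B, I, J, K]
Visit B → queue [I, J, K]
Visit I → queue [J, K]
Visit J → queue [K]
Visit K → queue []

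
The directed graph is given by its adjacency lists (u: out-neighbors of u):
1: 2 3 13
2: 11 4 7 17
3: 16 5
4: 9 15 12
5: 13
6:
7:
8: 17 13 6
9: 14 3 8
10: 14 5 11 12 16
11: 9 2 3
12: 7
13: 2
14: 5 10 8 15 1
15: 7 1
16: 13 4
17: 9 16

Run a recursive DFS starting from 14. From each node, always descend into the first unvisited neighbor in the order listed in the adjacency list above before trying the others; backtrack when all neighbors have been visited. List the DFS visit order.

Visit 14
14 → 5
5 → 13
13 → 2
2 → 11
11 → 9
9 → 3
3 → 16
16 → 4
4 → 15
15 → 7
15 → 1
4 → 12
9 → 8
8 → 17
8 → 6
14 → 10

14 -> 5 -> 13 -> 2 -> 11 -> 9 -> 3 -> 16 -> 4 -> 15 -> 7 -> 1 -> 12 -> 8 -> 17 -> 6 -> 10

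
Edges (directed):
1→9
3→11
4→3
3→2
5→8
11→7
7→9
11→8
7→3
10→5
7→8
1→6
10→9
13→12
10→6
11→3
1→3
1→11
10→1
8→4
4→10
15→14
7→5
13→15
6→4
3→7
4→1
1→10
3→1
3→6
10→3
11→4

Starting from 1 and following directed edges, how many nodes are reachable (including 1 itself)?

11

BFS from 1 visits: 1, 11, 10, 9, 6, 3, 8, 7, 4, 5, 2
Reachable nodes: 11 of 15 total.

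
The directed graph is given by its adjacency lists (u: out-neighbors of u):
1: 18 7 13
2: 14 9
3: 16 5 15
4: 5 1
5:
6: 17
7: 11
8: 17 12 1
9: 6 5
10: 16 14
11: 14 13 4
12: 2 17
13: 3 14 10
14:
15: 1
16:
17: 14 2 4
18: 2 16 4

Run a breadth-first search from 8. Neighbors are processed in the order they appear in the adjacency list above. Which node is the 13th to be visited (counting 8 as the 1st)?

Visit 8; enqueue 17, 12, 1 → queue [17, 12, 1]
Visit 17; enqueue 14, 2, 4 → queue [12, 1, 14, 2, 4]
Visit 12 → queue [1, 14, 2, 4]
Visit 1; enqueue 18, 7, 13 → queue [14, 2, 4, 18, 7, 13]
Visit 14 → queue [2, 4, 18, 7, 13]
Visit 2; enqueue 9 → queue [4, 18, 7, 13, 9]
Visit 4; enqueue 5 → queue [18, 7, 13, 9, 5]
Visit 18; enqueue 16 → queue [7, 13, 9, 5, 16]
Visit 7; enqueue 11 → queue [13, 9, 5, 16, 11]
Visit 13; enqueue 3, 10 → queue [9, 5, 16, 11, 3, 10]
Visit 9; enqueue 6 → queue [5, 16, 11, 3, 10, 6]
Visit 5 → queue [16, 11, 3, 10, 6]
Visit 16 → queue [11, 3, 10, 6]
Visit 11 → queue [3, 10, 6]
Visit 3; enqueue 15 → queue [10, 6, 15]
Visit 10 → queue [6, 15]
Visit 6 → queue [15]
Visit 15 → queue []

Visit order: 8, 17, 12, 1, 14, 2, 4, 18, 7, 13, 9, 5, 16, 11, 3, 10, 6, 15

16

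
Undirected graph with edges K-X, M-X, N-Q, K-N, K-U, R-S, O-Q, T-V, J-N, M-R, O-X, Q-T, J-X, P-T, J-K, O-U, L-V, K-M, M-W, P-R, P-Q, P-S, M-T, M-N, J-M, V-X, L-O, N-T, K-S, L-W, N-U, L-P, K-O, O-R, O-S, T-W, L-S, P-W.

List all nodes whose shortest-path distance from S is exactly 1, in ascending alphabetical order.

Level 0: S
Level 1: K, L, O, P, R
Level 2: J, M, N, Q, T, U, V, W, X

K, L, O, P, R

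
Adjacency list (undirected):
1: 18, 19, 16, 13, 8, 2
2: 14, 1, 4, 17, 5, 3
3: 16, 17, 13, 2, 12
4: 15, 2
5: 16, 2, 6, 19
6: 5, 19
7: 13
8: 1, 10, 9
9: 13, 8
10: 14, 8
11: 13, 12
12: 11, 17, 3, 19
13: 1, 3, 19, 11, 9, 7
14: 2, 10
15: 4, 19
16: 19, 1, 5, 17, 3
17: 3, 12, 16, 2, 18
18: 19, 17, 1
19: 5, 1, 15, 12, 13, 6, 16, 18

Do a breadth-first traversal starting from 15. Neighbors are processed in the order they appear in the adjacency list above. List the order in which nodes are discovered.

Visit 15; enqueue 4, 19 → queue [4, 19]
Visit 4; enqueue 2 → queue [19, 2]
Visit 19; enqueue 5, 1, 12, 13, 6, 16, 18 → queue [2, 5, 1, 12, 13, 6, 16, 18]
Visit 2; enqueue 14, 17, 3 → queue [5, 1, 12, 13, 6, 16, 18, 14, 17, 3]
Visit 5 → queue [1, 12, 13, 6, 16, 18, 14, 17, 3]
Visit 1; enqueue 8 → queue [12, 13, 6, 16, 18, 14, 17, 3, 8]
Visit 12; enqueue 11 → queue [13, 6, 16, 18, 14, 17, 3, 8, 11]
Visit 13; enqueue 9, 7 → queue [6, 16, 18, 14, 17, 3, 8, 11, 9, 7]
Visit 6 → queue [16, 18, 14, 17, 3, 8, 11, 9, 7]
Visit 16 → queue [18, 14, 17, 3, 8, 11, 9, 7]
Visit 18 → queue [14, 17, 3, 8, 11, 9, 7]
Visit 14; enqueue 10 → queue [17, 3, 8, 11, 9, 7, 10]
Visit 17 → queue [3, 8, 11, 9, 7, 10]
Visit 3 → queue [8, 11, 9, 7, 10]
Visit 8 → queue [11, 9, 7, 10]
Visit 11 → queue [9, 7, 10]
Visit 9 → queue [7, 10]
Visit 7 → queue [10]
Visit 10 → queue []

15 -> 4 -> 19 -> 2 -> 5 -> 1 -> 12 -> 13 -> 6 -> 16 -> 18 -> 14 -> 17 -> 3 -> 8 -> 11 -> 9 -> 7 -> 10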